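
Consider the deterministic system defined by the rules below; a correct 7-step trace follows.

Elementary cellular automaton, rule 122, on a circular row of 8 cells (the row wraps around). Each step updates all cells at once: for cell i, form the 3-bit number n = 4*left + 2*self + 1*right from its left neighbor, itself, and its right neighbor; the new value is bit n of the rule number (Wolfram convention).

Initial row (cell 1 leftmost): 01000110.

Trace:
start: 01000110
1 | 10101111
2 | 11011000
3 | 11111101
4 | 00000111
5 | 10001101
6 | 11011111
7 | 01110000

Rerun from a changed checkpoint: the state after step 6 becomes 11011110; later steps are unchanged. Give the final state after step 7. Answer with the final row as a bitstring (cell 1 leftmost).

11110011

state after step 6 := 11011110
7 | 11110011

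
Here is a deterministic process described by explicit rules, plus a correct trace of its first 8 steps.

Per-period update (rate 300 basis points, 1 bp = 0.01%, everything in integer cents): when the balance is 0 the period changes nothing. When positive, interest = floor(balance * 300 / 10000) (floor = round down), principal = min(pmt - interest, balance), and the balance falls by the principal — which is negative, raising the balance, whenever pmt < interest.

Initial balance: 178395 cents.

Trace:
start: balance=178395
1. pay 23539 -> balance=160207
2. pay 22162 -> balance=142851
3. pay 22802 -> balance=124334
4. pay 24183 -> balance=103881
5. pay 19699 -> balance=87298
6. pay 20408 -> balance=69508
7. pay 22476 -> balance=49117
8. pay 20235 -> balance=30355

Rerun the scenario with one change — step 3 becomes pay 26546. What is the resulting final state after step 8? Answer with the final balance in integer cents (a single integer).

26014

(re-executing from step 3 with the substitution; state before step 3: balance=142851)
3. pay 26546 -> balance=120590
4. pay 24183 -> balance=100024
5. pay 19699 -> balance=83325
6. pay 20408 -> balance=65416
7. pay 22476 -> balance=44902
8. pay 20235 -> balance=26014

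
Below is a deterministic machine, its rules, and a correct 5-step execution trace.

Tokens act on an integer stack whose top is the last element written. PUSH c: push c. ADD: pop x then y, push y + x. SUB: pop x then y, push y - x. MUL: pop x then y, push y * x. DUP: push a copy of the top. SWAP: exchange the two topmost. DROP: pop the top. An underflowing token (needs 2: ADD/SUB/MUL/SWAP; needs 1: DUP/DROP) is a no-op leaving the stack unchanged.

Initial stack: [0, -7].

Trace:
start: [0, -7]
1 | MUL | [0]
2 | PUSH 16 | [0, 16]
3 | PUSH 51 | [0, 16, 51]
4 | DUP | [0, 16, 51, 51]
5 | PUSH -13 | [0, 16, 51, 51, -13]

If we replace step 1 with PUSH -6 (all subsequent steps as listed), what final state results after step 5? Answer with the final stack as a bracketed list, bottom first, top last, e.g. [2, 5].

[0, -7, -6, 16, 51, 51, -13]

(re-executing from step 1 with the substitution; state before step 1: [0, -7])
1 | PUSH -6 | [0, -7, -6]
2 | PUSH 16 | [0, -7, -6, 16]
3 | PUSH 51 | [0, -7, -6, 16, 51]
4 | DUP | [0, -7, -6, 16, 51, 51]
5 | PUSH -13 | [0, -7, -6, 16, 51, 51, -13]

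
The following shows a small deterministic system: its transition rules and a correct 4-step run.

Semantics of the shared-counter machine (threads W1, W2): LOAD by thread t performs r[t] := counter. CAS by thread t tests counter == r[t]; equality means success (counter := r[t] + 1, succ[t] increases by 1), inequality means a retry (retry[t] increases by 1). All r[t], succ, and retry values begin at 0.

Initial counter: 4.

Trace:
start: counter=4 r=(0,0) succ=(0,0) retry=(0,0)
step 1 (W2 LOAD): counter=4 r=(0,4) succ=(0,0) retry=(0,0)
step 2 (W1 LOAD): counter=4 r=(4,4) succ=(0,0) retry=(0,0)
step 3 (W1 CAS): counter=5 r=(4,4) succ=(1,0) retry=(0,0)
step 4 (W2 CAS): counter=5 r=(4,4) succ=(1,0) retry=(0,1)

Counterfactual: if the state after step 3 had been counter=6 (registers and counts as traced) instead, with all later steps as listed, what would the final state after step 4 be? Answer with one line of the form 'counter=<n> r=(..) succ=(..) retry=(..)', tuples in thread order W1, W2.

counter=6 r=(4,4) succ=(1,0) retry=(0,1)

state after step 3 := counter=6 r=(4,4) succ=(1,0) retry=(0,0)
step 4 (W2 CAS): counter=6 r=(4,4) succ=(1,0) retry=(0,1)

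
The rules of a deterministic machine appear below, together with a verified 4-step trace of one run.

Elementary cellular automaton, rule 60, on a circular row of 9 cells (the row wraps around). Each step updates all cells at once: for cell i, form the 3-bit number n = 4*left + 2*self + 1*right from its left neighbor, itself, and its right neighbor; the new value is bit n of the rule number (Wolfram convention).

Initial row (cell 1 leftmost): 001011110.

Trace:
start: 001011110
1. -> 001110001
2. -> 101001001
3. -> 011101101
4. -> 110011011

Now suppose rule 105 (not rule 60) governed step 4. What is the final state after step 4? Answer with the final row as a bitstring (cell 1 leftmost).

(re-executing step 4 under rule 105; state before step 4: 011101101)
4. -> 110111110

110111110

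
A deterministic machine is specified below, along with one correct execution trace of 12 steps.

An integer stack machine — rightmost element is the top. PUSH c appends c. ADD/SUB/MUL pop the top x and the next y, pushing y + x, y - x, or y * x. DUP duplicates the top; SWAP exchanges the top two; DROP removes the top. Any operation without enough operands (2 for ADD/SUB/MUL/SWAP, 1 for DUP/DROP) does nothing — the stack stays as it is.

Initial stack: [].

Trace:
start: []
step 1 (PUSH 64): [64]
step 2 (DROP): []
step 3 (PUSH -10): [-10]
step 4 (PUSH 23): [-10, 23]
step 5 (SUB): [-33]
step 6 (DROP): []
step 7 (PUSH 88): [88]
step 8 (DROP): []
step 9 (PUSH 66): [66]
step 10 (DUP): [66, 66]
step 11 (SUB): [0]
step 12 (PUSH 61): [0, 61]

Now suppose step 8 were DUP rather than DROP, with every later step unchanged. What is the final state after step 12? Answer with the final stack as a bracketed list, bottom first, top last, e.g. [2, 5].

[88, 88, 0, 61]

(re-executing from step 8 with the substitution; state before step 8: [88])
step 8 (DUP): [88, 88]
step 9 (PUSH 66): [88, 88, 66]
step 10 (DUP): [88, 88, 66, 66]
step 11 (SUB): [88, 88, 0]
step 12 (PUSH 61): [88, 88, 0, 61]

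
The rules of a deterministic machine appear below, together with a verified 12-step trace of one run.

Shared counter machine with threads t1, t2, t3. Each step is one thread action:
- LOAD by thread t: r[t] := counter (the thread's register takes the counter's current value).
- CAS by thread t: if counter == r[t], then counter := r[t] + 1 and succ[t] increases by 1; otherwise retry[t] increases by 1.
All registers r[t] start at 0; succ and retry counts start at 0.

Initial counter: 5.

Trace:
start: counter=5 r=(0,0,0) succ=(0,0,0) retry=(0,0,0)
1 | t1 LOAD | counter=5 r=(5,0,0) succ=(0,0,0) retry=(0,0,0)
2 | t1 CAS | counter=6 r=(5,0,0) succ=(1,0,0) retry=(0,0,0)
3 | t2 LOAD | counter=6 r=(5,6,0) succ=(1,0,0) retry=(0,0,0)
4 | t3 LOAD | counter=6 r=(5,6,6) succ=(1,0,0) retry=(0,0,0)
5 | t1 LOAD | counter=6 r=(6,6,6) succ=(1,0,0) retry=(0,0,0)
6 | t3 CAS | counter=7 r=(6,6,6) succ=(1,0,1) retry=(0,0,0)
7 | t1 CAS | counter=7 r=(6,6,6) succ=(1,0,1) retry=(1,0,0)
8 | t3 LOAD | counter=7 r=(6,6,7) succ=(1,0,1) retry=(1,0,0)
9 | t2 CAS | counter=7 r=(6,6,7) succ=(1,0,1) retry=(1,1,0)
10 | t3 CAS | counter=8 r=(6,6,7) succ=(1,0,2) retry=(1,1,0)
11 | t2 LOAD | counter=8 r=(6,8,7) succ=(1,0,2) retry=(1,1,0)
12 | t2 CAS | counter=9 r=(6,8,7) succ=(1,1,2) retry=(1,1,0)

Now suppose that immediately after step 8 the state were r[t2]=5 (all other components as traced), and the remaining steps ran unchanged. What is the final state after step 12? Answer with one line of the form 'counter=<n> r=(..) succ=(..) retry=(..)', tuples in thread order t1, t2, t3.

counter=9 r=(6,8,7) succ=(1,1,2) retry=(1,1,0)

state after step 8 := counter=7 r=(6,5,7) succ=(1,0,1) retry=(1,0,0)
9 | t2 CAS | counter=7 r=(6,5,7) succ=(1,0,1) retry=(1,1,0)
10 | t3 CAS | counter=8 r=(6,5,7) succ=(1,0,2) retry=(1,1,0)
11 | t2 LOAD | counter=8 r=(6,8,7) succ=(1,0,2) retry=(1,1,0)
12 | t2 CAS | counter=9 r=(6,8,7) succ=(1,1,2) retry=(1,1,0)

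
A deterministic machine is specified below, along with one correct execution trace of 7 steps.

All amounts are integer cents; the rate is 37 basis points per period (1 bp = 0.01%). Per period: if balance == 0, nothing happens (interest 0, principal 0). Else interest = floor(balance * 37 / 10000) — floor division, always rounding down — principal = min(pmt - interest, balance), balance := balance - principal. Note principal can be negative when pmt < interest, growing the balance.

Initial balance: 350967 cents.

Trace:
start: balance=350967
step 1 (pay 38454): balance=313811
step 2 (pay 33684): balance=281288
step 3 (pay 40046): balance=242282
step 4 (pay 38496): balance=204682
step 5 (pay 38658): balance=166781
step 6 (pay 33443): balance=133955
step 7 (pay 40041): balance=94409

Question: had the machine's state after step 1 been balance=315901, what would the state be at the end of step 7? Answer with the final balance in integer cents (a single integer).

state after step 1 := balance=315901
step 2 (pay 33684): balance=283385
step 3 (pay 40046): balance=244387
step 4 (pay 38496): balance=206795
step 5 (pay 38658): balance=168902
step 6 (pay 33443): balance=136083
step 7 (pay 40041): balance=96545

96545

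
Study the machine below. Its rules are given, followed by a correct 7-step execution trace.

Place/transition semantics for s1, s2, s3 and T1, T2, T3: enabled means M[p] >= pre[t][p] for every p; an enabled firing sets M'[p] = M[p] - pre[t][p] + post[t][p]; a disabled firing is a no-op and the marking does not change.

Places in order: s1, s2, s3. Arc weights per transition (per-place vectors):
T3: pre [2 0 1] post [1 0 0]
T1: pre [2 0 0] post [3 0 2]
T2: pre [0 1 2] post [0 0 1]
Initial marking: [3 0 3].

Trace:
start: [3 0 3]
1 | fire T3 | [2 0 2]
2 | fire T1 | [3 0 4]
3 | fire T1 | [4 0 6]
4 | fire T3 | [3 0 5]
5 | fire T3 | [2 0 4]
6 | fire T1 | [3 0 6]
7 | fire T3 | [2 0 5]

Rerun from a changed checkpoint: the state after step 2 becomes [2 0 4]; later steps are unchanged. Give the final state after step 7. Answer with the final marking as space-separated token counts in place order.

1 0 4

state after step 2 := [2 0 4]
3 | fire T1 | [3 0 6]
4 | fire T3 | [2 0 5]
5 | fire T3 | [1 0 4]
6 | fire T1 | [1 0 4]
7 | fire T3 | [1 0 4]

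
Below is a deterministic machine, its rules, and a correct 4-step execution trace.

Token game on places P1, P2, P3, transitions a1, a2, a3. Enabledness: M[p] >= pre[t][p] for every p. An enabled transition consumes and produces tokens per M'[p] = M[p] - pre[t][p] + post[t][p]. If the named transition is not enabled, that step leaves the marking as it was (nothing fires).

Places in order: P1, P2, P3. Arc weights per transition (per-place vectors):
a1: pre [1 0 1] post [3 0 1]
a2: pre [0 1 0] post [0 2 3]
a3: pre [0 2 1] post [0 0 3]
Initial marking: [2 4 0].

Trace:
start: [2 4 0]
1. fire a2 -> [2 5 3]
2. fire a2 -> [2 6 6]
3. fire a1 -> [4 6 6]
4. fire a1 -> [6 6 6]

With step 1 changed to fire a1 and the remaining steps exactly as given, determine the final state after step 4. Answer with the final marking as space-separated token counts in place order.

6 5 3

(re-executing from step 1 with the substitution; state before step 1: [2 4 0])
1. fire a1 -> [2 4 0]
2. fire a2 -> [2 5 3]
3. fire a1 -> [4 5 3]
4. fire a1 -> [6 5 3]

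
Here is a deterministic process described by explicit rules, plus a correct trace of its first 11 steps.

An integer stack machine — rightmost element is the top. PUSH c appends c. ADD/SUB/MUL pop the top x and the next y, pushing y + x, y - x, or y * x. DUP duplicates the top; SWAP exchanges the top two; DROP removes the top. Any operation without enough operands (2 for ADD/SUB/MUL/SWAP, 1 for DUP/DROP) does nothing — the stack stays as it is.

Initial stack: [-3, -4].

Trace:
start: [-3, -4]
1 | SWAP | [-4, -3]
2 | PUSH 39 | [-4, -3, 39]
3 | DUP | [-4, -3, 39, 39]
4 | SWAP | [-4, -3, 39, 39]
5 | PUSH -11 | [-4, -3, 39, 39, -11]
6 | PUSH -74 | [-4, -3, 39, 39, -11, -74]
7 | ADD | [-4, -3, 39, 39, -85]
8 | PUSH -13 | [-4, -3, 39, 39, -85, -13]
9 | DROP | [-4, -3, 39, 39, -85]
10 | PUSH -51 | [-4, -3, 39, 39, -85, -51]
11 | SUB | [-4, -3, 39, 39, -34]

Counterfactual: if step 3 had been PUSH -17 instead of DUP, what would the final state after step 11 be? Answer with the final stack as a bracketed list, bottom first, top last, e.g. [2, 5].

(re-executing from step 3 with the substitution; state before step 3: [-4, -3, 39])
3 | PUSH -17 | [-4, -3, 39, -17]
4 | SWAP | [-4, -3, -17, 39]
5 | PUSH -11 | [-4, -3, -17, 39, -11]
6 | PUSH -74 | [-4, -3, -17, 39, -11, -74]
7 | ADD | [-4, -3, -17, 39, -85]
8 | PUSH -13 | [-4, -3, -17, 39, -85, -13]
9 | DROP | [-4, -3, -17, 39, -85]
10 | PUSH -51 | [-4, -3, -17, 39, -85, -51]
11 | SUB | [-4, -3, -17, 39, -34]

[-4, -3, -17, 39, -34]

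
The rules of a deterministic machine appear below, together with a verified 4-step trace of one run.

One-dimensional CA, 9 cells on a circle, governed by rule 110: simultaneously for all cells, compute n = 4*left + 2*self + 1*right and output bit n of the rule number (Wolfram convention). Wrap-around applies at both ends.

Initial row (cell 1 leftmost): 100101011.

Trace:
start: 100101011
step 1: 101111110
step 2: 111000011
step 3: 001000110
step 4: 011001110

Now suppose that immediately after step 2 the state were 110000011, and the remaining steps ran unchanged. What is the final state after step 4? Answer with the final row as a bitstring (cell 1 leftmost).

state after step 2 := 110000011
step 3: 010000110
step 4: 110001110

110001110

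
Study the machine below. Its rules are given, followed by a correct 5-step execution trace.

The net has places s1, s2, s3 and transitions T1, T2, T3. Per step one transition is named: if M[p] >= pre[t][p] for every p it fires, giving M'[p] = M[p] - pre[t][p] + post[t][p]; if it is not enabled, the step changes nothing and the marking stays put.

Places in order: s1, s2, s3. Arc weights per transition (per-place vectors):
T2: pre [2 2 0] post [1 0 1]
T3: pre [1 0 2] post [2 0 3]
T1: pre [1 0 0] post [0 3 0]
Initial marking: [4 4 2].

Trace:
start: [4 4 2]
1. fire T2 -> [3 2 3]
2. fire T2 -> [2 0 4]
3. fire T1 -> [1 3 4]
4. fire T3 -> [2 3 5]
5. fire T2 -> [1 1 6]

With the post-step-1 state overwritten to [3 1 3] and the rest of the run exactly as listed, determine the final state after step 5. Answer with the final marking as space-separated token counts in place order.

2 2 5

state after step 1 := [3 1 3]
2. fire T2 -> [3 1 3]
3. fire T1 -> [2 4 3]
4. fire T3 -> [3 4 4]
5. fire T2 -> [2 2 5]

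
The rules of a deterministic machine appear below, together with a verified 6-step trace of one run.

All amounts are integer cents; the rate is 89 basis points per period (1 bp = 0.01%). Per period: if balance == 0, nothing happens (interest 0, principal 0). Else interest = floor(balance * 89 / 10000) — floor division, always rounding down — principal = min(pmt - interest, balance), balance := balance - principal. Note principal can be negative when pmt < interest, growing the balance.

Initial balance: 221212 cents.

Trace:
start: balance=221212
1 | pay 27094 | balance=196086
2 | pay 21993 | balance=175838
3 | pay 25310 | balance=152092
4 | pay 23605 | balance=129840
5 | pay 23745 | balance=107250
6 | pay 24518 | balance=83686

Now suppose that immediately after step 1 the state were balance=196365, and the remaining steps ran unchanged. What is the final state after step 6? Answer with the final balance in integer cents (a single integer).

83979

state after step 1 := balance=196365
2 | pay 21993 | balance=176119
3 | pay 25310 | balance=152376
4 | pay 23605 | balance=130127
5 | pay 23745 | balance=107540
6 | pay 24518 | balance=83979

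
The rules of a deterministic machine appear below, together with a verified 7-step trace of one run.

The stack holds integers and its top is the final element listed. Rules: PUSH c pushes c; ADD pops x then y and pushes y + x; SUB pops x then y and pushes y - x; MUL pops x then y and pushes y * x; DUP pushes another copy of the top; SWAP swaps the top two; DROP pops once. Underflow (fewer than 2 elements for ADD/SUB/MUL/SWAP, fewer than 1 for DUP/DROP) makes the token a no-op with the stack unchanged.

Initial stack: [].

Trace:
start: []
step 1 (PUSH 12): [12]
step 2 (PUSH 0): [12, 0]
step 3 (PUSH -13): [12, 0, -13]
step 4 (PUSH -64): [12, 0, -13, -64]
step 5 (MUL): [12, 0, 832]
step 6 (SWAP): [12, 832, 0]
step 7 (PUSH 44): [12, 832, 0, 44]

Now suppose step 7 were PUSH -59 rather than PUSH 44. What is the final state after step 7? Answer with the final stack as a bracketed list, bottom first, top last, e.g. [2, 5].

(re-executing from step 7 with the substitution; state before step 7: [12, 832, 0])
step 7 (PUSH -59): [12, 832, 0, -59]

[12, 832, 0, -59]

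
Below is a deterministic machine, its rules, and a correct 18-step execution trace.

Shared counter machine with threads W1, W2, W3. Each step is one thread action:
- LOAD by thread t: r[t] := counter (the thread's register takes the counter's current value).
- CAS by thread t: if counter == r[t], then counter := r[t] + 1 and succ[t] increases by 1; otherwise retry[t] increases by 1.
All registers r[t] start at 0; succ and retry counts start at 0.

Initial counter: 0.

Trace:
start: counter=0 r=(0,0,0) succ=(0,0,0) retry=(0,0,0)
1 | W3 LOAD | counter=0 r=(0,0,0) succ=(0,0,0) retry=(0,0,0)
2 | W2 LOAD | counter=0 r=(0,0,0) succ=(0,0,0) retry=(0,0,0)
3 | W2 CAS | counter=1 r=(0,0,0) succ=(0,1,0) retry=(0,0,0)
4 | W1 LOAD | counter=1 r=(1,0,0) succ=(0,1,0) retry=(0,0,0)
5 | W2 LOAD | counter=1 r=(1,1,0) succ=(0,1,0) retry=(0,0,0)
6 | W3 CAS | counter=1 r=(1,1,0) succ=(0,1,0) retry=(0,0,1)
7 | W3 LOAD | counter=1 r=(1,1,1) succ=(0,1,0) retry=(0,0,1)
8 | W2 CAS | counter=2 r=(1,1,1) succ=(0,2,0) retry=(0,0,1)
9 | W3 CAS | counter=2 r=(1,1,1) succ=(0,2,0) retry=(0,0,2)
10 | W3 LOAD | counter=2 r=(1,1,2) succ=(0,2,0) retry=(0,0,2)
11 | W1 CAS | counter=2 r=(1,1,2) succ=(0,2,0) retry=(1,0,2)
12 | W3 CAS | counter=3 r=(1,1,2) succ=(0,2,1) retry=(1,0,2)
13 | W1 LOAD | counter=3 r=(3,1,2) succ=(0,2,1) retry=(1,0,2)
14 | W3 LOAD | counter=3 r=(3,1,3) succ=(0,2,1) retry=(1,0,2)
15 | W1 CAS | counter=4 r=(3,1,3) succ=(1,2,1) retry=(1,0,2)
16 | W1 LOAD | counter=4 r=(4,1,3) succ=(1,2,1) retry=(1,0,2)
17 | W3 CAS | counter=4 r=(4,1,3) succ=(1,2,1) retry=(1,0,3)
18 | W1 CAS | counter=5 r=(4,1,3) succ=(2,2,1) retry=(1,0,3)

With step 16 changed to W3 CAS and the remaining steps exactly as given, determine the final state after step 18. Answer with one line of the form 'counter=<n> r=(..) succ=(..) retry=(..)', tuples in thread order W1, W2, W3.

counter=4 r=(3,1,3) succ=(1,2,1) retry=(2,0,4)

(re-executing from step 16 with the substitution; state before step 16: counter=4 r=(3,1,3) succ=(1,2,1) retry=(1,0,2))
16 | W3 CAS | counter=4 r=(3,1,3) succ=(1,2,1) retry=(1,0,3)
17 | W3 CAS | counter=4 r=(3,1,3) succ=(1,2,1) retry=(1,0,4)
18 | W1 CAS | counter=4 r=(3,1,3) succ=(1,2,1) retry=(2,0,4)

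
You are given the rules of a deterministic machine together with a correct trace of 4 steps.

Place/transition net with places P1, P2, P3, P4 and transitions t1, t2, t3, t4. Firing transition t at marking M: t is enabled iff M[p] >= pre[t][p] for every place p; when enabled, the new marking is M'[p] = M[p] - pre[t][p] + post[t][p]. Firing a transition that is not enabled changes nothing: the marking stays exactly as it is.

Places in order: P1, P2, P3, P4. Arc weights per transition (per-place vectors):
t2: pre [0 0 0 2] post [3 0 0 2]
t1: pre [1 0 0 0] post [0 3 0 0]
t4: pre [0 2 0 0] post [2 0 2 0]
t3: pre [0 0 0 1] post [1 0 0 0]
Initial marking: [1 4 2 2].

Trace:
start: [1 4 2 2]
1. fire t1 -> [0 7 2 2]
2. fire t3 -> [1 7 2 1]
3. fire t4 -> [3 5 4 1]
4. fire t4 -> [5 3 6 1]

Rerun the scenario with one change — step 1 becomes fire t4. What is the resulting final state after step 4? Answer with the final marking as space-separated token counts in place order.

(re-executing from step 1 with the substitution; state before step 1: [1 4 2 2])
1. fire t4 -> [3 2 4 2]
2. fire t3 -> [4 2 4 1]
3. fire t4 -> [6 0 6 1]
4. fire t4 -> [6 0 6 1]

6 0 6 1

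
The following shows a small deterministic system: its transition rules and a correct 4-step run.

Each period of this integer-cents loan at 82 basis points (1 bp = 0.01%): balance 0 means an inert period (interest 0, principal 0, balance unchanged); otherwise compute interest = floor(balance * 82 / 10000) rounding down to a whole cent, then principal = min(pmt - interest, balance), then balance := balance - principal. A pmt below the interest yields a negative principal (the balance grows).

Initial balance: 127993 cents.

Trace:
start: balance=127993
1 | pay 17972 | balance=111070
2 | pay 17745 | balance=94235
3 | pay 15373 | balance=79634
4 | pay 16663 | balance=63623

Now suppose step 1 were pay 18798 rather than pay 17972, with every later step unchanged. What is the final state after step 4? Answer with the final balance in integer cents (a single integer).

(re-executing from step 1 with the substitution; state before step 1: balance=127993)
1 | pay 18798 | balance=110244
2 | pay 17745 | balance=93403
3 | pay 15373 | balance=78795
4 | pay 16663 | balance=62778

62778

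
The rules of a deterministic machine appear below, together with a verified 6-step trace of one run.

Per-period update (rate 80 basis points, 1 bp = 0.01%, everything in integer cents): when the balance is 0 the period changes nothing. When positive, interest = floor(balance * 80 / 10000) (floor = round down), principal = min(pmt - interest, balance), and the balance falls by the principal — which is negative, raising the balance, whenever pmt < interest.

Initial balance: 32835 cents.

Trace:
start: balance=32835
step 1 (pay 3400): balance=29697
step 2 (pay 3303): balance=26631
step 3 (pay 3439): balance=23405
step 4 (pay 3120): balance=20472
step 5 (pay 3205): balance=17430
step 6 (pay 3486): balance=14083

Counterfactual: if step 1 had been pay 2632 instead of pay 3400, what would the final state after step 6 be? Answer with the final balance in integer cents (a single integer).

14882

(re-executing from step 1 with the substitution; state before step 1: balance=32835)
step 1 (pay 2632): balance=30465
step 2 (pay 3303): balance=27405
step 3 (pay 3439): balance=24185
step 4 (pay 3120): balance=21258
step 5 (pay 3205): balance=18223
step 6 (pay 3486): balance=14882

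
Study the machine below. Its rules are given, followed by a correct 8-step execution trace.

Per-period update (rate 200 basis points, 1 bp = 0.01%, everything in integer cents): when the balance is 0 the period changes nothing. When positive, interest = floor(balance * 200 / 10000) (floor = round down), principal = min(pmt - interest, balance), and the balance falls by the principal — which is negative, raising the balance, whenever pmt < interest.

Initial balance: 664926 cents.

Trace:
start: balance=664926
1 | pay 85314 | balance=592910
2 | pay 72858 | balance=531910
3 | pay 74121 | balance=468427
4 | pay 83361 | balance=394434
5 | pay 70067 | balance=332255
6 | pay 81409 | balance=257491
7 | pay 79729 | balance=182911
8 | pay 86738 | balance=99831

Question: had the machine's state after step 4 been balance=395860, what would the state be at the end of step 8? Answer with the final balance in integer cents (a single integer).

101375

state after step 4 := balance=395860
5 | pay 70067 | balance=333710
6 | pay 81409 | balance=258975
7 | pay 79729 | balance=184425
8 | pay 86738 | balance=101375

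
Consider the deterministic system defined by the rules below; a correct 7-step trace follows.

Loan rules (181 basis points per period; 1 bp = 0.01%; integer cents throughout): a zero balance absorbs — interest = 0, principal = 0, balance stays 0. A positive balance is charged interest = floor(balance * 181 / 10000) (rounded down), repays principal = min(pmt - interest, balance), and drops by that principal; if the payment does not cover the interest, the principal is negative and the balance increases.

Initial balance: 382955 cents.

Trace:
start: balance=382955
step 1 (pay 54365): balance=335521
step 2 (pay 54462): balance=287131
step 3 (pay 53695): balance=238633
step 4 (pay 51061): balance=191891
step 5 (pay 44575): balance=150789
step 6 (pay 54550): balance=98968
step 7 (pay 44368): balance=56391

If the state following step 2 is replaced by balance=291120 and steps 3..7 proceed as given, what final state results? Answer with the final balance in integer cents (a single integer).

state after step 2 := balance=291120
step 3 (pay 53695): balance=242694
step 4 (pay 51061): balance=196025
step 5 (pay 44575): balance=154998
step 6 (pay 54550): balance=103253
step 7 (pay 44368): balance=60753

60753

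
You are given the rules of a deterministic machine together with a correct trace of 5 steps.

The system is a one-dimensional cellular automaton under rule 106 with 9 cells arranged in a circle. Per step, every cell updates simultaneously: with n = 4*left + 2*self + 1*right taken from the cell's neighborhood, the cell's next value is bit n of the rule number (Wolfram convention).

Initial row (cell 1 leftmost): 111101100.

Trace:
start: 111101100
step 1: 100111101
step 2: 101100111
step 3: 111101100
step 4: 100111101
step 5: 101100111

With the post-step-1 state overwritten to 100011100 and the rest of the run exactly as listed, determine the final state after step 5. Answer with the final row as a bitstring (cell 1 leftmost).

state after step 1 := 100011100
step 2: 000110101
step 3: 001111010
step 4: 011001100
step 5: 111011100

111011100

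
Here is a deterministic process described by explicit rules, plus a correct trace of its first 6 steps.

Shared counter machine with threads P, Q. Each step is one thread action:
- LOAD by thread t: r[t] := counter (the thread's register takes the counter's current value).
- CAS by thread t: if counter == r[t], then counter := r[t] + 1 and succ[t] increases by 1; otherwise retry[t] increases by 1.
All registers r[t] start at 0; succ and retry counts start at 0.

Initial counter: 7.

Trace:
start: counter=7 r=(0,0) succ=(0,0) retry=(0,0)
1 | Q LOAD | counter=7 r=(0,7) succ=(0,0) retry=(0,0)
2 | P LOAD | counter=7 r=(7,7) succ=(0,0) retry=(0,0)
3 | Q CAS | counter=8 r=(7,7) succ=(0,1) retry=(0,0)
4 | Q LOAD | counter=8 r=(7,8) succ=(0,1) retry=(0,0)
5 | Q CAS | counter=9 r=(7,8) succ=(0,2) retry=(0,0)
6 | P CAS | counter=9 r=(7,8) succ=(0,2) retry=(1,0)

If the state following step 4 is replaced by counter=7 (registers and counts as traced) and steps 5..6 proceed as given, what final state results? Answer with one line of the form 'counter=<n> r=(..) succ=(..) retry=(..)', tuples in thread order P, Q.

counter=8 r=(7,8) succ=(1,1) retry=(0,1)

state after step 4 := counter=7 r=(7,8) succ=(0,1) retry=(0,0)
5 | Q CAS | counter=7 r=(7,8) succ=(0,1) retry=(0,1)
6 | P CAS | counter=8 r=(7,8) succ=(1,1) retry=(0,1)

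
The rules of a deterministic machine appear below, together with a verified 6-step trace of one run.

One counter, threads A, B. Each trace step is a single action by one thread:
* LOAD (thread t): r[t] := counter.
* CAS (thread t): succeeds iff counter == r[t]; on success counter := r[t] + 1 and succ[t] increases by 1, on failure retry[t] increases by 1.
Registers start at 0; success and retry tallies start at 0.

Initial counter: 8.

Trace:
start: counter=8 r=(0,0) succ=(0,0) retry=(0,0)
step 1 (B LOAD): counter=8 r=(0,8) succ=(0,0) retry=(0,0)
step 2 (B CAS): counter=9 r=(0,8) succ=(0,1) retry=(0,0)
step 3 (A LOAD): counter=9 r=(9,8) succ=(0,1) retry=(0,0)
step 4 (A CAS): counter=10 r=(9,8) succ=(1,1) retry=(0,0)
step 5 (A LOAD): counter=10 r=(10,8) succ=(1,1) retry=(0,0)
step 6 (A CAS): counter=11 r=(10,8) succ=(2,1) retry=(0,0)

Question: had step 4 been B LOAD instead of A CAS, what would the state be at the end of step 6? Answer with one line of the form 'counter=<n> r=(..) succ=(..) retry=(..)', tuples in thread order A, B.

(re-executing from step 4 with the substitution; state before step 4: counter=9 r=(9,8) succ=(0,1) retry=(0,0))
step 4 (B LOAD): counter=9 r=(9,9) succ=(0,1) retry=(0,0)
step 5 (A LOAD): counter=9 r=(9,9) succ=(0,1) retry=(0,0)
step 6 (A CAS): counter=10 r=(9,9) succ=(1,1) retry=(0,0)

counter=10 r=(9,9) succ=(1,1) retry=(0,0)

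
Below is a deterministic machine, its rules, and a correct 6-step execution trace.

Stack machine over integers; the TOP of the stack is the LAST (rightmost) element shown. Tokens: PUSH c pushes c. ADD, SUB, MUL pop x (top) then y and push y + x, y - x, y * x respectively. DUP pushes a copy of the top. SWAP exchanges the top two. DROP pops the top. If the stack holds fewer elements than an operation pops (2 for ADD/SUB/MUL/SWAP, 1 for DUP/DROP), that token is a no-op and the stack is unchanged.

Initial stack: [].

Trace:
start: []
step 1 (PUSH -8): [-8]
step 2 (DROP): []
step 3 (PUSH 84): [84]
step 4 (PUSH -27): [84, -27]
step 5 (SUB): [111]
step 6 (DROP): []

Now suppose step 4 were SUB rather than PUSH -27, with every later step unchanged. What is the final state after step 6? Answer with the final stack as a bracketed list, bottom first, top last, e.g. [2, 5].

(re-executing from step 4 with the substitution; state before step 4: [84])
step 4 (SUB): [84]
step 5 (SUB): [84]
step 6 (DROP): []

[]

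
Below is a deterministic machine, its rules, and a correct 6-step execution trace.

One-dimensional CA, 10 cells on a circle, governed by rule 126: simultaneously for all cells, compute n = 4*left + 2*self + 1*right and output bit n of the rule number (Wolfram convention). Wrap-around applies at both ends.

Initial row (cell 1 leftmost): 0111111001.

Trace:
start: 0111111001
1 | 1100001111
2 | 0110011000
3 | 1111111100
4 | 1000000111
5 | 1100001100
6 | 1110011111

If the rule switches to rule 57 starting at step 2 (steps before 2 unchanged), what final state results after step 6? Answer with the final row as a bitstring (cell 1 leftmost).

(re-executing steps 2..6 under rule 57; state before step 2: 1100001111)
2 | 0011101000
3 | 1010010111
4 | 0101001100
5 | 0010101011
6 | 1001010110

1001010110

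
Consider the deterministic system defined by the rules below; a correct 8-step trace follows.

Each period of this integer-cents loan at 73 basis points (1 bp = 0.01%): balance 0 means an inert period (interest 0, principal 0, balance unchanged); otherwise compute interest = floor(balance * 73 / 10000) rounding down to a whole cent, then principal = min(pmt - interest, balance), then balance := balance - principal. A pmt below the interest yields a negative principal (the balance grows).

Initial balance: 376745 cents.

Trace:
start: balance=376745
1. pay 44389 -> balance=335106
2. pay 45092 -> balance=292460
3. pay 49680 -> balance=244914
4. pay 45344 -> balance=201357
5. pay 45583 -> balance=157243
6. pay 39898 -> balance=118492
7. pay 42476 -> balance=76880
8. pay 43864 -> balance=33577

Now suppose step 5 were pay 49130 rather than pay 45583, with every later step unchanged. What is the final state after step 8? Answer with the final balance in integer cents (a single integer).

(re-executing from step 5 with the substitution; state before step 5: balance=201357)
5. pay 49130 -> balance=153696
6. pay 39898 -> balance=114919
7. pay 42476 -> balance=73281
8. pay 43864 -> balance=29951

29951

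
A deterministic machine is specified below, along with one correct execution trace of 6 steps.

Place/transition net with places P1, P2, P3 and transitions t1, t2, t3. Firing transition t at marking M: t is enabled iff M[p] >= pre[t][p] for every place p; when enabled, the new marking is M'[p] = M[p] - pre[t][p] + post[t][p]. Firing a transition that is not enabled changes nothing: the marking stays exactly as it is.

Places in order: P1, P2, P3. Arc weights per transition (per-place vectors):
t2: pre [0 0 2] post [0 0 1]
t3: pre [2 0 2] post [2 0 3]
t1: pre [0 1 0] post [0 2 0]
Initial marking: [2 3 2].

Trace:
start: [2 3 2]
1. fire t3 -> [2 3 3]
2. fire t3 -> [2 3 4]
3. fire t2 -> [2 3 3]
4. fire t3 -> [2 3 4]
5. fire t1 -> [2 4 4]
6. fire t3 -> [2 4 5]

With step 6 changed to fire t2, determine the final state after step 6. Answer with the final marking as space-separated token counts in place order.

(re-executing from step 6 with the substitution; state before step 6: [2 4 4])
6. fire t2 -> [2 4 3]

2 4 3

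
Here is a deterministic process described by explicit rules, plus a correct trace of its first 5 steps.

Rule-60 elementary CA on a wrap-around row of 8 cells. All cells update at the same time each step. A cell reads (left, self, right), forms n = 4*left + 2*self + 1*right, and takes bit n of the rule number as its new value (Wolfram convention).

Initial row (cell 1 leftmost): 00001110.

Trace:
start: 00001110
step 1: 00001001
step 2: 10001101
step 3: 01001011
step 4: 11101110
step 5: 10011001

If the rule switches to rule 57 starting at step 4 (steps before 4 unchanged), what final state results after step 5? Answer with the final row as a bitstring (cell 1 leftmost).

(re-executing steps 4..5 under rule 57; state before step 4: 01001011)
step 4: 10100110
step 5: 01010101

01010101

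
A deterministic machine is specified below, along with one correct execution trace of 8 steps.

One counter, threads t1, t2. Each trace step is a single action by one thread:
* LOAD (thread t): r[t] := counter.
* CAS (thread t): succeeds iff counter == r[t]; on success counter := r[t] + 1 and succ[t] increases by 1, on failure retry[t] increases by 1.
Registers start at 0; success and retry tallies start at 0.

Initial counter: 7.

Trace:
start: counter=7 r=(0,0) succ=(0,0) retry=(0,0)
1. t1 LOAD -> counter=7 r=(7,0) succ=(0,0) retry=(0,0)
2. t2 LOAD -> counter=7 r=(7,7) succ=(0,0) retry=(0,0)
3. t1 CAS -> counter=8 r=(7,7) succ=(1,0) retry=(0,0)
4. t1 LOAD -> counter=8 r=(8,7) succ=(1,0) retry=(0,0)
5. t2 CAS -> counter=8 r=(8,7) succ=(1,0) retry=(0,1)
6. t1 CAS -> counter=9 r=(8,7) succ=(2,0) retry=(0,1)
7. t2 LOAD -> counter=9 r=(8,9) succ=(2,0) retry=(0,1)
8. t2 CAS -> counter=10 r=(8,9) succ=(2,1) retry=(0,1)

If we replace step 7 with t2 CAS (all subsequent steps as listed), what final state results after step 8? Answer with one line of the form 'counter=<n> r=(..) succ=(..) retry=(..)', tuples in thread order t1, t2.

counter=9 r=(8,7) succ=(2,0) retry=(0,3)

(re-executing from step 7 with the substitution; state before step 7: counter=9 r=(8,7) succ=(2,0) retry=(0,1))
7. t2 CAS -> counter=9 r=(8,7) succ=(2,0) retry=(0,2)
8. t2 CAS -> counter=9 r=(8,7) succ=(2,0) retry=(0,3)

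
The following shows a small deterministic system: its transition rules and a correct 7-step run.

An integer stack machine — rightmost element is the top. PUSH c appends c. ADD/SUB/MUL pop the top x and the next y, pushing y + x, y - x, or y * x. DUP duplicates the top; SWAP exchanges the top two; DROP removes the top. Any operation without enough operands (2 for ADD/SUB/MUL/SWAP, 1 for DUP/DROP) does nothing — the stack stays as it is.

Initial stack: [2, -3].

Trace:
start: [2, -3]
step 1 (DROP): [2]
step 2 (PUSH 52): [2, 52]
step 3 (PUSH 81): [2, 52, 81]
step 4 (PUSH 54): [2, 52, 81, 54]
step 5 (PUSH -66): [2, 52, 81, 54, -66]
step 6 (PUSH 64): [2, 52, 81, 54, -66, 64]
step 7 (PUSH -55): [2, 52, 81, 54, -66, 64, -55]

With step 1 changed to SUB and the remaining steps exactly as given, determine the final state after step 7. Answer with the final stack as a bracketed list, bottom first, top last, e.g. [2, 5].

[5, 52, 81, 54, -66, 64, -55]

(re-executing from step 1 with the substitution; state before step 1: [2, -3])
step 1 (SUB): [5]
step 2 (PUSH 52): [5, 52]
step 3 (PUSH 81): [5, 52, 81]
step 4 (PUSH 54): [5, 52, 81, 54]
step 5 (PUSH -66): [5, 52, 81, 54, -66]
step 6 (PUSH 64): [5, 52, 81, 54, -66, 64]
step 7 (PUSH -55): [5, 52, 81, 54, -66, 64, -55]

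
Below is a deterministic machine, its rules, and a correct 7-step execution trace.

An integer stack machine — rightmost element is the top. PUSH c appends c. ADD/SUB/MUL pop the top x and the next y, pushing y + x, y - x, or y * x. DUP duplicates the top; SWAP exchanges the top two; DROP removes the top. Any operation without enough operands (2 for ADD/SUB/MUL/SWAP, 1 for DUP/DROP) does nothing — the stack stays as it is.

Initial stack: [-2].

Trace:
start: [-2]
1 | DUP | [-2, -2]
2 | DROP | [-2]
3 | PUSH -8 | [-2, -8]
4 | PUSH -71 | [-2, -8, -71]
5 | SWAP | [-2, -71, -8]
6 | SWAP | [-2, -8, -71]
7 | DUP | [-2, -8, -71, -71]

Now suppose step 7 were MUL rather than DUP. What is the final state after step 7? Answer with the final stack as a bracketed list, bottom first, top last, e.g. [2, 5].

[-2, 568]

(re-executing from step 7 with the substitution; state before step 7: [-2, -8, -71])
7 | MUL | [-2, 568]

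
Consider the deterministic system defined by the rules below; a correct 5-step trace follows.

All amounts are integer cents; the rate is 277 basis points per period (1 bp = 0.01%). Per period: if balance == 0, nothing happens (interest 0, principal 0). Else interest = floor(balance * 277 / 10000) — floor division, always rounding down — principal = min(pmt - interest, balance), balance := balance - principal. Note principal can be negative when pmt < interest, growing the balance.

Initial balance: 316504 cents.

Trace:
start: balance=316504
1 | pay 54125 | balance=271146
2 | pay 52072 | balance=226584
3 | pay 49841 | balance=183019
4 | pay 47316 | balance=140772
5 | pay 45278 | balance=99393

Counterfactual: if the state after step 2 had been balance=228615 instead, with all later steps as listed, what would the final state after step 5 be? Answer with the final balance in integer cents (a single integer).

state after step 2 := balance=228615
3 | pay 49841 | balance=185106
4 | pay 47316 | balance=142917
5 | pay 45278 | balance=101597

101597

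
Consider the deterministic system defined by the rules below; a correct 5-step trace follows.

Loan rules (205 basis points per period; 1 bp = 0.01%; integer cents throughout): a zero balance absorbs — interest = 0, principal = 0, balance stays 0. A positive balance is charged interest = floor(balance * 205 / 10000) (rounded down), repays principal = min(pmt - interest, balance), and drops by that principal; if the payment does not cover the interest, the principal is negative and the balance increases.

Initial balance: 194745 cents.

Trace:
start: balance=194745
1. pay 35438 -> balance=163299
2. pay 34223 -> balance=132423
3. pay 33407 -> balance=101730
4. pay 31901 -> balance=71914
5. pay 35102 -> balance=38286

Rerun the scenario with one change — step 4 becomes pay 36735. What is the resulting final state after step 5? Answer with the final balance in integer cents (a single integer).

(re-executing from step 4 with the substitution; state before step 4: balance=101730)
4. pay 36735 -> balance=67080
5. pay 35102 -> balance=33353

33353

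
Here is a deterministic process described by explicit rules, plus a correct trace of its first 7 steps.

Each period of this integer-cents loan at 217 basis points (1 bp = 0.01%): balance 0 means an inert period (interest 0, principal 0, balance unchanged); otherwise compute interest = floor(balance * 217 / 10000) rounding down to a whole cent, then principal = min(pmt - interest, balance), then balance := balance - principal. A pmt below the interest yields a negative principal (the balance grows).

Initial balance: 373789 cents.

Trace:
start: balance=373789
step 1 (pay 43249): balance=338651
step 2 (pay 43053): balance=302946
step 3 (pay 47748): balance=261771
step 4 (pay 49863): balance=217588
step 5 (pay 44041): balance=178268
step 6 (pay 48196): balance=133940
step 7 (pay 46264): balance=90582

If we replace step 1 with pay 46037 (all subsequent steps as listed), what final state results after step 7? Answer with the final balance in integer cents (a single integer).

87413

(re-executing from step 1 with the substitution; state before step 1: balance=373789)
step 1 (pay 46037): balance=335863
step 2 (pay 43053): balance=300098
step 3 (pay 47748): balance=258862
step 4 (pay 49863): balance=214616
step 5 (pay 44041): balance=175232
step 6 (pay 48196): balance=130838
step 7 (pay 46264): balance=87413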